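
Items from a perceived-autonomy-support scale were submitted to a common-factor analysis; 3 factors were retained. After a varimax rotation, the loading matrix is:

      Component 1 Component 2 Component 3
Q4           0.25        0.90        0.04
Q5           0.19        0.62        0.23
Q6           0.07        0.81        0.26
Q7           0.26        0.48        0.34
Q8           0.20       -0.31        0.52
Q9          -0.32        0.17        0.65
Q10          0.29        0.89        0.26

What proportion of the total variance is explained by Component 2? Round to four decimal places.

0.4283

SS loadings for Component 2 = 0.90² + 0.62² + 0.81² + 0.48² + (-0.31)² + 0.17² + 0.89² = 2.9980
Proportion of variance = 2.9980 / 7 = 0.4283.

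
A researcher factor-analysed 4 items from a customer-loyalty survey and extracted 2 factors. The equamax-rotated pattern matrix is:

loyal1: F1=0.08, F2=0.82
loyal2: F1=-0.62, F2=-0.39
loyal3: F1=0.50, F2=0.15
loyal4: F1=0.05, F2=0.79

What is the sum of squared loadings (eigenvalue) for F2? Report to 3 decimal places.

SS loadings for F2 = 0.82² + (-0.39)² + 0.15² + 0.79² = 0.6724 + 0.1521 + 0.0225 + 0.6241 = 1.4711

1.471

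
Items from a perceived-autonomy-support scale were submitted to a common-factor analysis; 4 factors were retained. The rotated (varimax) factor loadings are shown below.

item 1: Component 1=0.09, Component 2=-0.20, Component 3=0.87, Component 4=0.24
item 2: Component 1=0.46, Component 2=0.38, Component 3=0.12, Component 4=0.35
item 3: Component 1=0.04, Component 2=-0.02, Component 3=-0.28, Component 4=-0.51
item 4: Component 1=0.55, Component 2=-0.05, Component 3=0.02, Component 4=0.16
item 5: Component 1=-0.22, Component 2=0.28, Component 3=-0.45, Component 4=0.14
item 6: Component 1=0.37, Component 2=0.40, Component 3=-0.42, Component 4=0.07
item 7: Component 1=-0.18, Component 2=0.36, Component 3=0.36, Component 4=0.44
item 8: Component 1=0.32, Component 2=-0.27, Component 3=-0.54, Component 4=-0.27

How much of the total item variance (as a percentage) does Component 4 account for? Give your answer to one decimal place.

SS loadings for Component 4 = 0.24² + 0.35² + (-0.51)² + 0.16² + 0.14² + 0.07² + 0.44² + (-0.27)² = 0.7568
With 8 standardized items, total variance = 8. Proportion = 0.7568/8 = 0.0946 → 9.46%.

9.5%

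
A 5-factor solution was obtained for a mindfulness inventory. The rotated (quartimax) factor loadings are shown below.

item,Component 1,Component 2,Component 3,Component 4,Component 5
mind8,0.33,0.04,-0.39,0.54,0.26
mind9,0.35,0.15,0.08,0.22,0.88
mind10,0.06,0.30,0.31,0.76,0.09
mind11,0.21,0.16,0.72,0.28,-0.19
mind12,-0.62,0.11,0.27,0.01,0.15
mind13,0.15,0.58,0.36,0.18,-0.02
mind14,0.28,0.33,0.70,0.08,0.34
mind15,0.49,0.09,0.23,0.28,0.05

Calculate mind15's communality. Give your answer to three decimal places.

0.382

h² = 0.49² + 0.09² + 0.23² + 0.28² + 0.05² = 0.2401 + 0.0081 + 0.0529 + 0.0784 + 0.0025 = 0.3820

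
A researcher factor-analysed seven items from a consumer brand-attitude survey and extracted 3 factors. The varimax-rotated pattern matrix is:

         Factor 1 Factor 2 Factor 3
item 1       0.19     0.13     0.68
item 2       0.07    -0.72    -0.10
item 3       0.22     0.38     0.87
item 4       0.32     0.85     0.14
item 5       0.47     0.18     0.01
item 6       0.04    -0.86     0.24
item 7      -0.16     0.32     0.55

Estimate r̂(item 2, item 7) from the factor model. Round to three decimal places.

r̂ = Σ λ_i·λ_j across factors = (0.07)(-0.16) + (-0.72)(0.32) + (-0.10)(0.55)
  = -0.0112 -0.2304 -0.0550 = -0.2966

-0.297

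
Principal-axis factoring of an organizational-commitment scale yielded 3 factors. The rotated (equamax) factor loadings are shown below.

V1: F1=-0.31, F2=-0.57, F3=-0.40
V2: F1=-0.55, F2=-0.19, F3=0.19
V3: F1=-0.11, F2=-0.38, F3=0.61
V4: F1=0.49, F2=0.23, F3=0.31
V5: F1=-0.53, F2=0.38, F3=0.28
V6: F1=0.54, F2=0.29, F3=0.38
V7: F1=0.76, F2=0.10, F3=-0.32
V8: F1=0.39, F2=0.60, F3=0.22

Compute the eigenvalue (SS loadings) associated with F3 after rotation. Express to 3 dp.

SS loadings for F3 = (-0.40)² + 0.19² + 0.61² + 0.31² + 0.28² + 0.38² + (-0.32)² + 0.22² = 0.1600 + 0.0361 + 0.3721 + 0.0961 + 0.0784 + 0.1444 + 0.1024 + 0.0484 = 1.0379

1.038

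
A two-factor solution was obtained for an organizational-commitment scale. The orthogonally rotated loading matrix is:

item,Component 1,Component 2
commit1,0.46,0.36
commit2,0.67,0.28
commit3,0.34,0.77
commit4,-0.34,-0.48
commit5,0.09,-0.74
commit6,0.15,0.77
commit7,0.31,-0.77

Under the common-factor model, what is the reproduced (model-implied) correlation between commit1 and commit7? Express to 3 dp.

-0.135

r̂ = Σ λ_i·λ_j across factors = (0.46)(0.31) + (0.36)(-0.77)
  = +0.1426 -0.2772 = -0.1346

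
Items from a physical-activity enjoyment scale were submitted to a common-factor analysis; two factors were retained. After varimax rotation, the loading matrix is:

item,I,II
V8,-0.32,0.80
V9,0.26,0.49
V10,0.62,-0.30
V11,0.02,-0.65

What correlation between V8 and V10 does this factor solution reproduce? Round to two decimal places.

r̂ = Σ λ_i·λ_j across factors = (-0.32)(0.62) + (0.80)(-0.30)
  = -0.1984 -0.2400 = -0.4384

-0.44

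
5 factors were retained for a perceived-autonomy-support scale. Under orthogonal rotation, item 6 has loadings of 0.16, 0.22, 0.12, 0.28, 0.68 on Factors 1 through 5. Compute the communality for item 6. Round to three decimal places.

h² = 0.16² + 0.22² + 0.12² + 0.28² + 0.68² = 0.0256 + 0.0484 + 0.0144 + 0.0784 + 0.4624 = 0.6292

0.629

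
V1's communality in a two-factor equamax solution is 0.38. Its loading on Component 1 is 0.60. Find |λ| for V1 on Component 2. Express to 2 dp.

0.14

Under orthogonal rotation h² = Σλ², so λ_Component 2² = h² − (0.3600) = 0.38 − 0.3600 = 0.0200.
|λ| = √0.0200 = 0.1414.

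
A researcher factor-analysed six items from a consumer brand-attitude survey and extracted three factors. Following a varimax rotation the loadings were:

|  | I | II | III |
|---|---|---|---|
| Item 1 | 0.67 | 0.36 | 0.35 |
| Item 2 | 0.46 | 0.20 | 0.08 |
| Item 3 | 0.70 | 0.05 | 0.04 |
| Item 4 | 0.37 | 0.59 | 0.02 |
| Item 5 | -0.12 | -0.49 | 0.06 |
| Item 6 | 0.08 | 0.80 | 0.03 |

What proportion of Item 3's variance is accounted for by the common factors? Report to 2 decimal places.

0.49

h² = 0.70² + 0.05² + 0.04² = 0.4900 + 0.0025 + 0.0016 = 0.4941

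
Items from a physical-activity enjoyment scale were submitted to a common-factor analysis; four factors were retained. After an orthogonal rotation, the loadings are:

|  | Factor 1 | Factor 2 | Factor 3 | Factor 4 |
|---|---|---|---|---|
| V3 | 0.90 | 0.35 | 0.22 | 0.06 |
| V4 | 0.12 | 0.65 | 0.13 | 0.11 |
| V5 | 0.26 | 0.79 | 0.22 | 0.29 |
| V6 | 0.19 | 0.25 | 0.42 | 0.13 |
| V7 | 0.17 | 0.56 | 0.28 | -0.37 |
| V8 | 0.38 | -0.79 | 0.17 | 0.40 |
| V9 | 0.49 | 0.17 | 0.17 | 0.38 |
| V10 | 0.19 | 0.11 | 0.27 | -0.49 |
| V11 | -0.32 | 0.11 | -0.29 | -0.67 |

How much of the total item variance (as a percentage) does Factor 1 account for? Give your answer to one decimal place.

16.4%

SS loadings for Factor 1 = 0.90² + 0.12² + 0.26² + 0.19² + 0.17² + 0.38² + 0.49² + 0.19² + (-0.32)² = 1.4800
With 9 standardized items, total variance = 9. Proportion = 1.4800/9 = 0.1644 → 16.44%.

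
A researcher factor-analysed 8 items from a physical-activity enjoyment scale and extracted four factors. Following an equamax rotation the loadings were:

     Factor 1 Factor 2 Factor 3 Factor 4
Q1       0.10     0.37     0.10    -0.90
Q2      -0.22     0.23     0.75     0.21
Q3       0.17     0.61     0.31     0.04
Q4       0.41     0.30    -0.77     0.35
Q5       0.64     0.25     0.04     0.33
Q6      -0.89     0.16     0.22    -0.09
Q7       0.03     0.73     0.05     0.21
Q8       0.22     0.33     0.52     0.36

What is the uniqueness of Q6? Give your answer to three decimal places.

h² = (-0.89)² + 0.16² + 0.22² + (-0.09)² = 0.7921 + 0.0256 + 0.0484 + 0.0081 = 0.8742
Uniqueness u² = 1 − h² = 1 − 0.8742 = 0.1258

0.126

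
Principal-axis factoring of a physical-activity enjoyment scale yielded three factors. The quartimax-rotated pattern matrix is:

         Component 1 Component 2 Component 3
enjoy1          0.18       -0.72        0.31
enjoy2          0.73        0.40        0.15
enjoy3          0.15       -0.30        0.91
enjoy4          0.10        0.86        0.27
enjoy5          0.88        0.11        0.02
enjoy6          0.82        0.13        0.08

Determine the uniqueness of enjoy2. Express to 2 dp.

h² = 0.73² + 0.40² + 0.15² = 0.5329 + 0.1600 + 0.0225 = 0.7154
Uniqueness u² = 1 − h² = 1 − 0.7154 = 0.2846

0.28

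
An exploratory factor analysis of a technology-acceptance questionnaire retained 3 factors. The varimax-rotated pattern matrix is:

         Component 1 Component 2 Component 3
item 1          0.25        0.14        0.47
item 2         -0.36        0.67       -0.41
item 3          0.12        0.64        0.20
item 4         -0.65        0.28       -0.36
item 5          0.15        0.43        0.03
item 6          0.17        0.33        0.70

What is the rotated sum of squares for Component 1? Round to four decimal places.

SS loadings for Component 1 = 0.25² + (-0.36)² + 0.12² + (-0.65)² + 0.15² + 0.17² = 0.0625 + 0.1296 + 0.0144 + 0.4225 + 0.0225 + 0.0289 = 0.6804

0.6804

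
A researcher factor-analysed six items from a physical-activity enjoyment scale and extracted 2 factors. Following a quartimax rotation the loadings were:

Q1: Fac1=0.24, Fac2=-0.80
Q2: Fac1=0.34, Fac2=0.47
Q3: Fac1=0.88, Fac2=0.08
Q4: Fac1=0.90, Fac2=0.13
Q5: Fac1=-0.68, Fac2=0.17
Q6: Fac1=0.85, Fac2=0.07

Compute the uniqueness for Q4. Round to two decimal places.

h² = 0.90² + 0.13² = 0.8100 + 0.0169 = 0.8269
Uniqueness u² = 1 − h² = 1 − 0.8269 = 0.1731

0.17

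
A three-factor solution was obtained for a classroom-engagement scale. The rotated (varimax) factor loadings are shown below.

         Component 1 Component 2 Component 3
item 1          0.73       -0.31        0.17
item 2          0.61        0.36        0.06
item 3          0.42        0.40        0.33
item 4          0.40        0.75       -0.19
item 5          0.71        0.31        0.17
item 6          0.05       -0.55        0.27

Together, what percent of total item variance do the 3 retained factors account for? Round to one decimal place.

56.2%

SS loadings by factor: 1.7480, 1.3468, 0.2793; total = 3.3741.
Total variance with 6 standardized items is 6, so the solution explains 3.3741/6 = 0.5624 = 56.23%.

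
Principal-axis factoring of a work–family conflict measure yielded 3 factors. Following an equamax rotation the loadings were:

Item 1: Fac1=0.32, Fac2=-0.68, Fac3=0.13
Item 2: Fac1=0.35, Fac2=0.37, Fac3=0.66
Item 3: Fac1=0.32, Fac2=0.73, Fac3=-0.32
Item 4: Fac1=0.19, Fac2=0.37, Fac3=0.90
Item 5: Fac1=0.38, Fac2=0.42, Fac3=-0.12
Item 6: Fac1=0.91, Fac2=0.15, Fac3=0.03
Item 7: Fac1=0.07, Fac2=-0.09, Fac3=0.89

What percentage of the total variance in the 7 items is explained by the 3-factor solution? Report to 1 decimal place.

71.3%

SS loadings by factor: 1.3408, 1.4761, 2.1723; total = 4.9892.
Total variance with 7 standardized items is 7, so the solution explains 4.9892/7 = 0.7127 = 71.27%.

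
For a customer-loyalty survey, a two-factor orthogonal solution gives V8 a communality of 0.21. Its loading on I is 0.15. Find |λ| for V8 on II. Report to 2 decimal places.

0.43

Under orthogonal rotation h² = Σλ², so λ_II² = h² − (0.0225) = 0.21 − 0.0225 = 0.1875.
|λ| = √0.1875 = 0.4330.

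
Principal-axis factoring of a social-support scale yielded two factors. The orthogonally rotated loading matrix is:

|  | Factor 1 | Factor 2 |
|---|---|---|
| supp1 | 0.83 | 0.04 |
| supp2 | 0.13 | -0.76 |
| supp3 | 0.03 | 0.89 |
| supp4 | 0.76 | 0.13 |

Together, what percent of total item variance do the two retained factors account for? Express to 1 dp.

66.8%

SS loadings by factor: 1.2843, 1.3882; total = 2.6725.
Total variance with 4 standardized items is 4, so the solution explains 2.6725/4 = 0.6681 = 66.81%.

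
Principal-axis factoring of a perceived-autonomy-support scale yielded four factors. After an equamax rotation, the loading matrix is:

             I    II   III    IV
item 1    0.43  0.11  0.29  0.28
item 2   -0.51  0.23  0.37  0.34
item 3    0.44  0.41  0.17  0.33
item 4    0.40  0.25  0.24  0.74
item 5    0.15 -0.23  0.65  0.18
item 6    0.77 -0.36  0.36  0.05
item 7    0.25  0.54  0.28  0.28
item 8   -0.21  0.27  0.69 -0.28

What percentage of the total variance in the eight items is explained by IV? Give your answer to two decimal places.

SS loadings for IV = 0.28² + 0.34² + 0.33² + 0.74² + 0.18² + 0.05² + 0.28² + (-0.28)² = 1.0422
With 8 standardized items, total variance = 8. Proportion = 1.0422/8 = 0.1303 → 13.03%.

13.03%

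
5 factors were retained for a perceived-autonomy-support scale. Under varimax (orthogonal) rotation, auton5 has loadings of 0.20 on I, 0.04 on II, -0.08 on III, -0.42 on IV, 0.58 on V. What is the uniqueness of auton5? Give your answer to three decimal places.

0.439

h² = 0.20² + 0.04² + (-0.08)² + (-0.42)² + 0.58² = 0.0400 + 0.0016 + 0.0064 + 0.1764 + 0.3364 = 0.5608
Uniqueness u² = 1 − h² = 1 − 0.5608 = 0.4392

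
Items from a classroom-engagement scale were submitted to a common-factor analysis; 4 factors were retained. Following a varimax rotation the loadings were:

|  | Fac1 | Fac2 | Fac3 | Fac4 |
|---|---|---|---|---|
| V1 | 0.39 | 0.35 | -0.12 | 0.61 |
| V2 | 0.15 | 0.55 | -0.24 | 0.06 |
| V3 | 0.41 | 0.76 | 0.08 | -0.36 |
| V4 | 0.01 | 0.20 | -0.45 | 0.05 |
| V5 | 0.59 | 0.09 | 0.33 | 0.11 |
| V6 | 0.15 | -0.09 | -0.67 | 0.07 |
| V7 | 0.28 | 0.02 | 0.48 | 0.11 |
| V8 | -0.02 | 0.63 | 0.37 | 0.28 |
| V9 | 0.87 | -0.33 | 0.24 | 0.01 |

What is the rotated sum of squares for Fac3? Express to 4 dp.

SS loadings for Fac3 = (-0.12)² + (-0.24)² + 0.08² + (-0.45)² + 0.33² + (-0.67)² + 0.48² + 0.37² + 0.24² = 0.0144 + 0.0576 + 0.0064 + 0.2025 + 0.1089 + 0.4489 + 0.2304 + 0.1369 + 0.0576 = 1.2636

1.2636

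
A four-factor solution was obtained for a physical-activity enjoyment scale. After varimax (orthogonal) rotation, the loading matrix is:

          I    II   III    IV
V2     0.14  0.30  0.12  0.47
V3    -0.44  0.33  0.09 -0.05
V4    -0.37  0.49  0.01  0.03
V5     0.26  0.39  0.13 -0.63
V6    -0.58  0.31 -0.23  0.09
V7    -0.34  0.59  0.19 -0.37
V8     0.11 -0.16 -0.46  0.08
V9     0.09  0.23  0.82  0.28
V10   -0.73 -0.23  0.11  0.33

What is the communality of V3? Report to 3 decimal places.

0.313

h² = (-0.44)² + 0.33² + 0.09² + (-0.05)² = 0.1936 + 0.1089 + 0.0081 + 0.0025 = 0.3131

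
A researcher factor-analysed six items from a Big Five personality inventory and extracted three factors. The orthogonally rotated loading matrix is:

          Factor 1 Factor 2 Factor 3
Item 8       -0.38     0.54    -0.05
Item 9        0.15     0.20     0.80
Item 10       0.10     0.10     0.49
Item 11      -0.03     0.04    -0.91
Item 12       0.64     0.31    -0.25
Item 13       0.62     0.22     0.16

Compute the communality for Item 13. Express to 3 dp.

h² = 0.62² + 0.22² + 0.16² = 0.3844 + 0.0484 + 0.0256 = 0.4584

0.458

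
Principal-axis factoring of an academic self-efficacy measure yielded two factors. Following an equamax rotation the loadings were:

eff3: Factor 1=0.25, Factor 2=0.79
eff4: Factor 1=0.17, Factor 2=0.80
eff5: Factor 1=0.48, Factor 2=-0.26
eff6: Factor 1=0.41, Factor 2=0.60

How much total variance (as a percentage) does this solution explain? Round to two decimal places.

Communalities: 0.6866, 0.6689, 0.2980, 0.5281; Σh² = 2.1816.
Total variance with 4 standardized items is 4, so the solution explains 2.1816/4 = 0.5454 = 54.54%.

54.54%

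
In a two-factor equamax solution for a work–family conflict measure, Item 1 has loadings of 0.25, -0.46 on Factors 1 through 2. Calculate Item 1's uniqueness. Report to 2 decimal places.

h² = 0.25² + (-0.46)² = 0.0625 + 0.2116 = 0.2741
Uniqueness u² = 1 − h² = 1 − 0.2741 = 0.7259

0.73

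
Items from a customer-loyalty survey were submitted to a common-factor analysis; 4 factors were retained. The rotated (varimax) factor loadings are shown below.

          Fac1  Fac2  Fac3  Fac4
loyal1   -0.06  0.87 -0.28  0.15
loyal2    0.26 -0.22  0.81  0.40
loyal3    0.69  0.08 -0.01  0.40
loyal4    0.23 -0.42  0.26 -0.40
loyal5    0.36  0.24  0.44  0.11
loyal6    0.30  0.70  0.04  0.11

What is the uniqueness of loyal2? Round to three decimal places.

0.068

h² = 0.26² + (-0.22)² + 0.81² + 0.40² = 0.0676 + 0.0484 + 0.6561 + 0.1600 = 0.9321
Uniqueness u² = 1 − h² = 1 − 0.9321 = 0.0679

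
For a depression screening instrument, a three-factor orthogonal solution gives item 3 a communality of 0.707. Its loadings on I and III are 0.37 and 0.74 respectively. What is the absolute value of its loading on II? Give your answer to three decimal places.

Under orthogonal rotation h² = Σλ², so λ_II² = h² − (0.6845) = 0.707 − 0.6845 = 0.0225.
|λ| = √0.0225 = 0.1500.

0.150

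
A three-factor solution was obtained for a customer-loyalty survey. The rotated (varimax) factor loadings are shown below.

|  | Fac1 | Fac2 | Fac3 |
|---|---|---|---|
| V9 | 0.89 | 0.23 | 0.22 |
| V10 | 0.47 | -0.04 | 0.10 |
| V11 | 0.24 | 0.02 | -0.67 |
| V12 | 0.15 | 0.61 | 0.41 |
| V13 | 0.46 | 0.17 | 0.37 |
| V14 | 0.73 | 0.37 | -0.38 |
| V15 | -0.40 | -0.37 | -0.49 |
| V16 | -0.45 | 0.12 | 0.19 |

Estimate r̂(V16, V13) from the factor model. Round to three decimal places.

r̂ = Σ λ_i·λ_j across factors = (-0.45)(0.46) + (0.12)(0.17) + (0.19)(0.37)
  = -0.2070 +0.0204 +0.0703 = -0.1163

-0.116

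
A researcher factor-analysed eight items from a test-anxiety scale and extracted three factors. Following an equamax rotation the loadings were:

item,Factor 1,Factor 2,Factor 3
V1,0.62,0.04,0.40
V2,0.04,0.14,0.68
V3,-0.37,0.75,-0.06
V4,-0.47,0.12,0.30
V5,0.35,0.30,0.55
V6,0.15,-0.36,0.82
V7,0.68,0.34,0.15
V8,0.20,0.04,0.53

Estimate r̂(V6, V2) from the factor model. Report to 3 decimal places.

r̂ = Σ λ_i·λ_j across factors = (0.15)(0.04) + (-0.36)(0.14) + (0.82)(0.68)
  = +0.0060 -0.0504 +0.5576 = 0.5132

0.513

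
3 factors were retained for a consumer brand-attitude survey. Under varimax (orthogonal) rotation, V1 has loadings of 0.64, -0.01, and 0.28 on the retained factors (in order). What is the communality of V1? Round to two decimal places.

h² = 0.64² + (-0.01)² + 0.28² = 0.4096 + 0.0001 + 0.0784 = 0.4881

0.49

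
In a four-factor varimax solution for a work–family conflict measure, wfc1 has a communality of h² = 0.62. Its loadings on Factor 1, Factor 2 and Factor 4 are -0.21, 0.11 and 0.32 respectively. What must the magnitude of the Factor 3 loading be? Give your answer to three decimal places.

0.679

Under orthogonal rotation h² = Σλ², so λ_Factor 3² = h² − (0.1586) = 0.62 − 0.1586 = 0.4614.
|λ| = √0.4614 = 0.6793.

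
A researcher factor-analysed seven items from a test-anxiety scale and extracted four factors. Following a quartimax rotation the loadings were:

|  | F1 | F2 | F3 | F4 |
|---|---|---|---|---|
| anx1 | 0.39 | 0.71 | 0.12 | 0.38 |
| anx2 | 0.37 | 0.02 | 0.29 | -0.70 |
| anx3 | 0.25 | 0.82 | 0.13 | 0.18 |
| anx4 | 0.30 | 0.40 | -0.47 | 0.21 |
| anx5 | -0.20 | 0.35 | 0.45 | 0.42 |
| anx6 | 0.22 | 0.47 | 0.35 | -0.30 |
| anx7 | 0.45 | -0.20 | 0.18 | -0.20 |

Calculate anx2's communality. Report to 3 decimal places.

0.711

h² = 0.37² + 0.02² + 0.29² + (-0.70)² = 0.1369 + 0.0004 + 0.0841 + 0.4900 = 0.7114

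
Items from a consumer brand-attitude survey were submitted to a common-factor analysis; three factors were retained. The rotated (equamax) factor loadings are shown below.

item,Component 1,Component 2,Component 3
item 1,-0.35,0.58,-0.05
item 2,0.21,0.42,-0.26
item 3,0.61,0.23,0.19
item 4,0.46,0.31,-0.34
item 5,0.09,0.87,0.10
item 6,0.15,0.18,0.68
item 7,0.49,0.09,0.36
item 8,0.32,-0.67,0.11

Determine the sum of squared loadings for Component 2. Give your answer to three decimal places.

SS loadings for Component 2 = 0.58² + 0.42² + 0.23² + 0.31² + 0.87² + 0.18² + 0.09² + (-0.67)² = 0.3364 + 0.1764 + 0.0529 + 0.0961 + 0.7569 + 0.0324 + 0.0081 + 0.4489 = 1.9081

1.908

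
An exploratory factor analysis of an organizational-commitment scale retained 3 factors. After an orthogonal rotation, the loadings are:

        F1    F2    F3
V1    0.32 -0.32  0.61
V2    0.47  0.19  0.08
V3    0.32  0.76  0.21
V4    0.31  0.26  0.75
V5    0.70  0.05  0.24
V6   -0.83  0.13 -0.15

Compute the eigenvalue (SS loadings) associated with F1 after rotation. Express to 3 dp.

1.701

SS loadings for F1 = 0.32² + 0.47² + 0.32² + 0.31² + 0.70² + (-0.83)² = 0.1024 + 0.2209 + 0.1024 + 0.0961 + 0.4900 + 0.6889 = 1.7007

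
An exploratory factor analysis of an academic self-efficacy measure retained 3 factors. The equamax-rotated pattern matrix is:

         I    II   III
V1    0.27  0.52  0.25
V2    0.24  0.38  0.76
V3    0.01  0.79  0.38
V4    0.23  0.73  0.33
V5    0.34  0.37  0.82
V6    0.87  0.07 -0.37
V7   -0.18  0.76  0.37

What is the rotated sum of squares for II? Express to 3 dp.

SS loadings for II = 0.52² + 0.38² + 0.79² + 0.73² + 0.37² + 0.07² + 0.76² = 0.2704 + 0.1444 + 0.6241 + 0.5329 + 0.1369 + 0.0049 + 0.5776 = 2.2912

2.291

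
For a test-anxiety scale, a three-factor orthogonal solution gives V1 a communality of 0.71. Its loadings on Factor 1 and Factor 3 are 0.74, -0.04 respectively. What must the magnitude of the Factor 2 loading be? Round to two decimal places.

0.40

Under orthogonal rotation h² = Σλ², so λ_Factor 2² = h² − (0.5492) = 0.71 − 0.5492 = 0.1608.
|λ| = √0.1608 = 0.4010.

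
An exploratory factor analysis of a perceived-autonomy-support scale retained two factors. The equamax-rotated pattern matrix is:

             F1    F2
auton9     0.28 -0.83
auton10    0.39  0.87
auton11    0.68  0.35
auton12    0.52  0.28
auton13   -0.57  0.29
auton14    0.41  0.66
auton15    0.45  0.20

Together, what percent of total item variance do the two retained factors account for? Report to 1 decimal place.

55.2%

SS loadings by factor: 1.6588, 2.2064; total = 3.8652.
Total variance with 7 standardized items is 7, so the solution explains 3.8652/7 = 0.5522 = 55.22%.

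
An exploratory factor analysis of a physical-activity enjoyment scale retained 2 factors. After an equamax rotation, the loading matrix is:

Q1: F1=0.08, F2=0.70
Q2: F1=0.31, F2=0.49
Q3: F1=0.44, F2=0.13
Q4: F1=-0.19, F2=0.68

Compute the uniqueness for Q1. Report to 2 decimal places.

h² = 0.08² + 0.70² = 0.0064 + 0.4900 = 0.4964
Uniqueness u² = 1 − h² = 1 − 0.4964 = 0.5036

0.50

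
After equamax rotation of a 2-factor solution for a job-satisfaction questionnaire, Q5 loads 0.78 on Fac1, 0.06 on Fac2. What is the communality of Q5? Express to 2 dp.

0.61

h² = 0.78² + 0.06² = 0.6084 + 0.0036 = 0.6120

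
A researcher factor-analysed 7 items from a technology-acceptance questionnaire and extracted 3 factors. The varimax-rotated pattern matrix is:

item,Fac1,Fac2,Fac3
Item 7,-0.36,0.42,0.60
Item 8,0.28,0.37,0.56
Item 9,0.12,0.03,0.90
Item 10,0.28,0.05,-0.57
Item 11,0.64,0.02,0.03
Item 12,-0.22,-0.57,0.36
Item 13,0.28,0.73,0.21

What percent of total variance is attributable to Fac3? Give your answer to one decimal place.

SS loadings for Fac3 = 0.60² + 0.56² + 0.90² + (-0.57)² + 0.03² + 0.36² + 0.21² = 1.9831
With 7 standardized items, total variance = 7. Proportion = 1.9831/7 = 0.2833 → 28.33%.

28.3%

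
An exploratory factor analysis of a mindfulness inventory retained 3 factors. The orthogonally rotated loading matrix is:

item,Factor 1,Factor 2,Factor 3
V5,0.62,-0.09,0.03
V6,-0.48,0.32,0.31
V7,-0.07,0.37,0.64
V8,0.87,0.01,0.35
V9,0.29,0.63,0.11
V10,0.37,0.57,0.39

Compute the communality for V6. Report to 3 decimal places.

0.429

h² = (-0.48)² + 0.32² + 0.31² = 0.2304 + 0.1024 + 0.0961 = 0.4289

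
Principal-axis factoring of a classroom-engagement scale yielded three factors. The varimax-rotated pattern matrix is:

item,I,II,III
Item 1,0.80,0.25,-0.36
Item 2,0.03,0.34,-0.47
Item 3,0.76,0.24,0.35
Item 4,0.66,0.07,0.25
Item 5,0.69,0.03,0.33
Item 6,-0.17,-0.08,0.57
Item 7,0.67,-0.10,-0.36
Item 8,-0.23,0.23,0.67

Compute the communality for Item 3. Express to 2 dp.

h² = 0.76² + 0.24² + 0.35² = 0.5776 + 0.0576 + 0.1225 = 0.7577

0.76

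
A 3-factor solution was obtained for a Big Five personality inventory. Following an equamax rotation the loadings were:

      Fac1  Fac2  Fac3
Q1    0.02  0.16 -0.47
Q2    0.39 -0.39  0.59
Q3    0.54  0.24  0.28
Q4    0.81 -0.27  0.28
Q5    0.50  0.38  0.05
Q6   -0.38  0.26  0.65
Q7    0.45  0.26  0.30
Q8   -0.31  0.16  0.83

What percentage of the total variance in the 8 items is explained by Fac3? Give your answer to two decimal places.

24.12%

SS loadings for Fac3 = (-0.47)² + 0.59² + 0.28² + 0.28² + 0.05² + 0.65² + 0.30² + 0.83² = 1.9297
With 8 standardized items, total variance = 8. Proportion = 1.9297/8 = 0.2412 → 24.12%.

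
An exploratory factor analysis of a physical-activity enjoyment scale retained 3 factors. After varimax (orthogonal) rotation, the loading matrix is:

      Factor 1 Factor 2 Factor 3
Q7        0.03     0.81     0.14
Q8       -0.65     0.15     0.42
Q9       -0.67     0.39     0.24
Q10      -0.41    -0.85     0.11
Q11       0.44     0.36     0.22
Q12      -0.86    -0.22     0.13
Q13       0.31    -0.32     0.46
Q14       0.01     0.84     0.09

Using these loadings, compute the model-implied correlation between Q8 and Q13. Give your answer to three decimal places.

-0.056

r̂ = Σ λ_i·λ_j across factors = (-0.65)(0.31) + (0.15)(-0.32) + (0.42)(0.46)
  = -0.2015 -0.0480 +0.1932 = -0.0563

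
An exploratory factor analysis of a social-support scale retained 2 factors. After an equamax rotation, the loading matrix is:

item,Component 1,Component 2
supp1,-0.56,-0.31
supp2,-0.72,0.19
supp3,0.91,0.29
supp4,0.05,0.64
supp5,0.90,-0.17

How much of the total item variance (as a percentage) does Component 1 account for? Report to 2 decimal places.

49.45%

SS loadings for Component 1 = (-0.56)² + (-0.72)² + 0.91² + 0.05² + 0.90² = 2.4726
With 5 standardized items, total variance = 5. Proportion = 2.4726/5 = 0.4945 → 49.45%.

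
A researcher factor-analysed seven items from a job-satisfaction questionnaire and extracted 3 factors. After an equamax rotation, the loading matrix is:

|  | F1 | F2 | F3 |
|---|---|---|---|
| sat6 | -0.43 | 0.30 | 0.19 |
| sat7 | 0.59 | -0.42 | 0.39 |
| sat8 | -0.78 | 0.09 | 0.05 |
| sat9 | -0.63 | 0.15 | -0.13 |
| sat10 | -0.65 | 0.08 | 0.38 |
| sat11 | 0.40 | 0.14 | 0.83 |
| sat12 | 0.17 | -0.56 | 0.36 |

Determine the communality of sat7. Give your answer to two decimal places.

0.68

h² = 0.59² + (-0.42)² + 0.39² = 0.3481 + 0.1764 + 0.1521 = 0.6766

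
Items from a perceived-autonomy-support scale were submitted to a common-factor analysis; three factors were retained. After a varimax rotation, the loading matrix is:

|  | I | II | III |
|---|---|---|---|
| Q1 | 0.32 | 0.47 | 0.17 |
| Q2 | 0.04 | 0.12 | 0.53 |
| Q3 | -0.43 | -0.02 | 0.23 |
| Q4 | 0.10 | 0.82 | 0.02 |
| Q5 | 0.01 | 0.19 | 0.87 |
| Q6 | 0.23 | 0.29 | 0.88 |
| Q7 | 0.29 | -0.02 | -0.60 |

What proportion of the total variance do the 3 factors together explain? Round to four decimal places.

SS loadings by factor: 0.4360, 1.0287, 2.2544; total = 3.7191.
Total variance with 7 standardized items is 7, so the solution explains 3.7191/7 = 0.5313.

0.5313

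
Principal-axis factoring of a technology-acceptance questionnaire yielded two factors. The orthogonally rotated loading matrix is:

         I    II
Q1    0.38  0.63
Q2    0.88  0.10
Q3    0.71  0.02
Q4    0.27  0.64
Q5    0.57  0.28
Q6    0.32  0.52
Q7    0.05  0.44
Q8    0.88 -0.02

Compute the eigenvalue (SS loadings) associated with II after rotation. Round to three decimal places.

1.360

SS loadings for II = 0.63² + 0.10² + 0.02² + 0.64² + 0.28² + 0.52² + 0.44² + (-0.02)² = 0.3969 + 0.0100 + 0.0004 + 0.4096 + 0.0784 + 0.2704 + 0.1936 + 0.0004 = 1.3597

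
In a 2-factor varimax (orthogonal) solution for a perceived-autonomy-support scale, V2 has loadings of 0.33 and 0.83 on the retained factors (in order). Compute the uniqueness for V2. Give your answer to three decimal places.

h² = 0.33² + 0.83² = 0.1089 + 0.6889 = 0.7978
Uniqueness u² = 1 − h² = 1 − 0.7978 = 0.2022

0.202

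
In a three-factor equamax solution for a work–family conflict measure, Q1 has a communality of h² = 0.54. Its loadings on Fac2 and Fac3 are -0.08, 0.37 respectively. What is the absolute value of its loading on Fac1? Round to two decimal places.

0.63

Under orthogonal rotation h² = Σλ², so λ_Fac1² = h² − (0.1433) = 0.54 − 0.1433 = 0.3967.
|λ| = √0.3967 = 0.6298.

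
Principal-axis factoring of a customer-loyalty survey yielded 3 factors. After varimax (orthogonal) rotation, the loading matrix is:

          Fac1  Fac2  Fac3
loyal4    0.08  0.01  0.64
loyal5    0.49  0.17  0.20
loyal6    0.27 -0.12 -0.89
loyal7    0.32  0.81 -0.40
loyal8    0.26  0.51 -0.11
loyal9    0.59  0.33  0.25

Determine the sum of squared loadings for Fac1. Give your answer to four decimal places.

SS loadings for Fac1 = 0.08² + 0.49² + 0.27² + 0.32² + 0.26² + 0.59² = 0.0064 + 0.2401 + 0.0729 + 0.1024 + 0.0676 + 0.3481 = 0.8375

0.8375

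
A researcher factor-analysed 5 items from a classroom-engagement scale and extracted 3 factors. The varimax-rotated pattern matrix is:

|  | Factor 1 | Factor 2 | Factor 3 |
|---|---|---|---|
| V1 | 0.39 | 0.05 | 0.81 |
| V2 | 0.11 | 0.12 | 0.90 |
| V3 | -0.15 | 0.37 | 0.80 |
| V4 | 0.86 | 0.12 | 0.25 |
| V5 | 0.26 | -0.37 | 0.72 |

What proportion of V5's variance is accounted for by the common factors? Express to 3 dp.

0.723

h² = 0.26² + (-0.37)² + 0.72² = 0.0676 + 0.1369 + 0.5184 = 0.7229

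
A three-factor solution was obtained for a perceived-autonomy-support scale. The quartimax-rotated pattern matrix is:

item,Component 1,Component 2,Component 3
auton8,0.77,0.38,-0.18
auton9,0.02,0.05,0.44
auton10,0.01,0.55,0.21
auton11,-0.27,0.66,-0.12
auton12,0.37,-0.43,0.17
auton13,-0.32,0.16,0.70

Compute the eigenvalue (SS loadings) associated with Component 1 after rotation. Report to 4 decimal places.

0.9056

SS loadings for Component 1 = 0.77² + 0.02² + 0.01² + (-0.27)² + 0.37² + (-0.32)² = 0.5929 + 0.0004 + 0.0001 + 0.0729 + 0.1369 + 0.1024 = 0.9056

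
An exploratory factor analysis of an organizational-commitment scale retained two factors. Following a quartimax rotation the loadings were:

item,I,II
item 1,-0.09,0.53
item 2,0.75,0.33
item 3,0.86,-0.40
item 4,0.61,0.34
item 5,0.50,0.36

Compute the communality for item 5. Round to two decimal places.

0.38

h² = 0.50² + 0.36² = 0.2500 + 0.1296 = 0.3796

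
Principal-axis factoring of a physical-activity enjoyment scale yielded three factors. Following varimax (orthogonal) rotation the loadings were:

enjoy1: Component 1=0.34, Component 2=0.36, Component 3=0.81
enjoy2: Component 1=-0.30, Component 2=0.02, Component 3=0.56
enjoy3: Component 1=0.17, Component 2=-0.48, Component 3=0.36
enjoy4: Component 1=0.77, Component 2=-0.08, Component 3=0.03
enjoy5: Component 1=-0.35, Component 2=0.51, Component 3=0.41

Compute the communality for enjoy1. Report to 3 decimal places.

0.901

h² = 0.34² + 0.36² + 0.81² = 0.1156 + 0.1296 + 0.6561 = 0.9013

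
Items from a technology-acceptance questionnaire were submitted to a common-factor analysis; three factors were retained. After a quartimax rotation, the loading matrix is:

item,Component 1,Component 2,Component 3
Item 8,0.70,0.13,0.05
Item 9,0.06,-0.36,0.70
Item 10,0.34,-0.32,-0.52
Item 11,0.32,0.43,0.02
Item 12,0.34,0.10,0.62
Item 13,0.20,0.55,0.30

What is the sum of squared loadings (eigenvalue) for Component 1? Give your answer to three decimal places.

0.867

SS loadings for Component 1 = 0.70² + 0.06² + 0.34² + 0.32² + 0.34² + 0.20² = 0.4900 + 0.0036 + 0.1156 + 0.1024 + 0.1156 + 0.0400 = 0.8672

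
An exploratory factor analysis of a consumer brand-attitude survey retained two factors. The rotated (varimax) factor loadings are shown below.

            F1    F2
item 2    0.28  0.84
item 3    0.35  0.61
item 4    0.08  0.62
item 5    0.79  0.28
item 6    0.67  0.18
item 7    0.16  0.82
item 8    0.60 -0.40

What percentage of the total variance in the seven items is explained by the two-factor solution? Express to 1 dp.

SS loadings by factor: 1.6659, 2.4053; total = 4.0712.
Total variance with 7 standardized items is 7, so the solution explains 4.0712/7 = 0.5816 = 58.16%.

58.2%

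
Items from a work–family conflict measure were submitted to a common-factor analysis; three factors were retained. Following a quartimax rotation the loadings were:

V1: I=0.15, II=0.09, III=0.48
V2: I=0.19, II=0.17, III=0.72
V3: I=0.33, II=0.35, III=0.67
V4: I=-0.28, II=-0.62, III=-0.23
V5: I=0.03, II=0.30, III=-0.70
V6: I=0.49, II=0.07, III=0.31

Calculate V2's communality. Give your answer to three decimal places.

h² = 0.19² + 0.17² + 0.72² = 0.0361 + 0.0289 + 0.5184 = 0.5834

0.583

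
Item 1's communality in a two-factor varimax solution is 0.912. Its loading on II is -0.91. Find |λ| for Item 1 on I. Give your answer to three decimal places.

Under orthogonal rotation h² = Σλ², so λ_I² = h² − (0.8281) = 0.912 − 0.8281 = 0.0839.
|λ| = √0.0839 = 0.2897.

0.290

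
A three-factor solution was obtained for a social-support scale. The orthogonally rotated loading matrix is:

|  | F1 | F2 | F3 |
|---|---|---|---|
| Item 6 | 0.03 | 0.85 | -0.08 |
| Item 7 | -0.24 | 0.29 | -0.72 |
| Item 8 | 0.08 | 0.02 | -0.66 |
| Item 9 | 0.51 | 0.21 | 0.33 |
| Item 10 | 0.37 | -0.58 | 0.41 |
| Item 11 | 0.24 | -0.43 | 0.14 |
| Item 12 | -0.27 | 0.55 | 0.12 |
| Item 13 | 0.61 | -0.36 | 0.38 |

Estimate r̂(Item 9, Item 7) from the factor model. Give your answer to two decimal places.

-0.30

r̂ = Σ λ_i·λ_j across factors = (0.51)(-0.24) + (0.21)(0.29) + (0.33)(-0.72)
  = -0.1224 +0.0609 -0.2376 = -0.2991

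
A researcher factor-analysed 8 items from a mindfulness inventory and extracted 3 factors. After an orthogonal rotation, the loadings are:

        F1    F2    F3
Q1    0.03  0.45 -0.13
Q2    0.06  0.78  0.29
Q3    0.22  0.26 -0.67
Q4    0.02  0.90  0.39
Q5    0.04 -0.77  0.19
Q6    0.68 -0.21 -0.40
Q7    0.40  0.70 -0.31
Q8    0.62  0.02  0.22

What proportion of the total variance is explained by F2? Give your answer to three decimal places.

SS loadings for F2 = 0.45² + 0.78² + 0.26² + 0.90² + (-0.77)² + (-0.21)² + 0.70² + 0.02² = 2.8159
Proportion of variance = 2.8159 / 8 = 0.3520.

0.352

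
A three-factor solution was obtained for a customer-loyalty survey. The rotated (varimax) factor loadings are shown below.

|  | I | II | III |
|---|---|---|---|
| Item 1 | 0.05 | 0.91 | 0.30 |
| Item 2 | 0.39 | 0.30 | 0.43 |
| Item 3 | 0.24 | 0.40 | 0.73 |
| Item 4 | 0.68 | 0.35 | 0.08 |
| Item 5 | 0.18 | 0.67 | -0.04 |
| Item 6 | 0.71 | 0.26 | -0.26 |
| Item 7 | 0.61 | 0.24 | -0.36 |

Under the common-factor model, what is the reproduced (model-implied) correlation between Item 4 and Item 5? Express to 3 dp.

0.354

r̂ = Σ λ_i·λ_j across factors = (0.68)(0.18) + (0.35)(0.67) + (0.08)(-0.04)
  = +0.1224 +0.2345 -0.0032 = 0.3537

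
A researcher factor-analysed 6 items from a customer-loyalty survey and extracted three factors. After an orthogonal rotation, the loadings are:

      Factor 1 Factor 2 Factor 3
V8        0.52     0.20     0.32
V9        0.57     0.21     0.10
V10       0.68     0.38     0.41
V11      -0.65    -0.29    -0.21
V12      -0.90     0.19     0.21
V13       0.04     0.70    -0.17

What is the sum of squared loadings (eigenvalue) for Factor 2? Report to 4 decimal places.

0.8387

SS loadings for Factor 2 = 0.20² + 0.21² + 0.38² + (-0.29)² + 0.19² + 0.70² = 0.0400 + 0.0441 + 0.1444 + 0.0841 + 0.0361 + 0.4900 = 0.8387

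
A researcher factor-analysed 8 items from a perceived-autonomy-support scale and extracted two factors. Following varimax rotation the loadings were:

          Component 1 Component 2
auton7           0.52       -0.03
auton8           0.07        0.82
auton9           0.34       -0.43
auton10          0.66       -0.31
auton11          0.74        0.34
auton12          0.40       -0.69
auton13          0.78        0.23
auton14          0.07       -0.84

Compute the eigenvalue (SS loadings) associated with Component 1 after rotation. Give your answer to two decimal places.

SS loadings for Component 1 = 0.52² + 0.07² + 0.34² + 0.66² + 0.74² + 0.40² + 0.78² + 0.07² = 0.2704 + 0.0049 + 0.1156 + 0.4356 + 0.5476 + 0.1600 + 0.6084 + 0.0049 = 2.1474

2.15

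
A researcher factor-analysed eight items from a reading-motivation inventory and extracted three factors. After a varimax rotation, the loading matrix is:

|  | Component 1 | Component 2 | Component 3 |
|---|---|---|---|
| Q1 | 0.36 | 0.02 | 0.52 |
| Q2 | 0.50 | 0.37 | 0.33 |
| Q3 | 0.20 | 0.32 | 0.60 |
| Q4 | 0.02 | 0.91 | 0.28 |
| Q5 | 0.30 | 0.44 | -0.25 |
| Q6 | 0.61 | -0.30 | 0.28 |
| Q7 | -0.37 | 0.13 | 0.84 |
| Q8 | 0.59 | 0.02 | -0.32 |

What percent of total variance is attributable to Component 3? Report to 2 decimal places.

SS loadings for Component 3 = 0.52² + 0.33² + 0.60² + 0.28² + (-0.25)² + 0.28² + 0.84² + (-0.32)² = 1.7666
With 8 standardized items, total variance = 8. Proportion = 1.7666/8 = 0.2208 → 22.08%.

22.08%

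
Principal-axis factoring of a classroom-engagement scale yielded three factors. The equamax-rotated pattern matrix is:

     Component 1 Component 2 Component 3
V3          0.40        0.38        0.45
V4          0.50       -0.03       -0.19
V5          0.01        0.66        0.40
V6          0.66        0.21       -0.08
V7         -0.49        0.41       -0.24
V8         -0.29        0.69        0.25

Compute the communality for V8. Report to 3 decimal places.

h² = (-0.29)² + 0.69² + 0.25² = 0.0841 + 0.4761 + 0.0625 = 0.6227

0.623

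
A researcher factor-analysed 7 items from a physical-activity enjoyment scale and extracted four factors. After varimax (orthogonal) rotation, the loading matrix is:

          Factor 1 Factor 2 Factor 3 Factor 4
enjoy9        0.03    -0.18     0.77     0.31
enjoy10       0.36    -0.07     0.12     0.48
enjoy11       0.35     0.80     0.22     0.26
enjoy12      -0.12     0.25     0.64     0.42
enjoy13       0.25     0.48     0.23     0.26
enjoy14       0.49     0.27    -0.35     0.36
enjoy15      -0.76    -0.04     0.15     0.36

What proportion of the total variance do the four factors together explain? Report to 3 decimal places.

0.622

Communalities: 0.7223, 0.3793, 0.8785, 0.6629, 0.4134, 0.5651, 0.7313; Σh² = 4.3528.
Total variance with 7 standardized items is 7, so the solution explains 4.3528/7 = 0.6218.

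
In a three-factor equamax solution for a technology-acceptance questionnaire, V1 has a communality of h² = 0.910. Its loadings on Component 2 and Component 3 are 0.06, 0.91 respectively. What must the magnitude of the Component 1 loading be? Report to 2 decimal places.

Under orthogonal rotation h² = Σλ², so λ_Component 1² = h² − (0.8317) = 0.910 − 0.8317 = 0.0783.
|λ| = √0.0783 = 0.2798.

0.28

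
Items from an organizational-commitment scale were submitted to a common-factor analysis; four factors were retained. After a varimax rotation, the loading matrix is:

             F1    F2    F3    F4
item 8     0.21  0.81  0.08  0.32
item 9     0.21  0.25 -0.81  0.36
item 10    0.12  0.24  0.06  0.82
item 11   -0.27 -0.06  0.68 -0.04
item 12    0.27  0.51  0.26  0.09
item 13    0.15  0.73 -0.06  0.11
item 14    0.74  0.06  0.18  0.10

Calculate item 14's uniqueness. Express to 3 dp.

h² = 0.74² + 0.06² + 0.18² + 0.10² = 0.5476 + 0.0036 + 0.0324 + 0.0100 = 0.5936
Uniqueness u² = 1 − h² = 1 − 0.5936 = 0.4064

0.406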